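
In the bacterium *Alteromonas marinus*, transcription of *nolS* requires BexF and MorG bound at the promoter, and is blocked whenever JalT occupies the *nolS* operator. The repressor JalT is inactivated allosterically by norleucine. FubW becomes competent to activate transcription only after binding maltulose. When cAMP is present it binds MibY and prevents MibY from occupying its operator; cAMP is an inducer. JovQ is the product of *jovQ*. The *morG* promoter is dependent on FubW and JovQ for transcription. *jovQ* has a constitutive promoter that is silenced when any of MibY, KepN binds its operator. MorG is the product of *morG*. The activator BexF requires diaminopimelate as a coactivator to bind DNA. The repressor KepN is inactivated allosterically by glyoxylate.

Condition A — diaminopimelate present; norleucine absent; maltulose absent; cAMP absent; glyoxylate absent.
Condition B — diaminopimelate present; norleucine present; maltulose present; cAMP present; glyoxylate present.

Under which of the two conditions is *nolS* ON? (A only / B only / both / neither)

Condition A:
Diaminopimelate is present, so BexF is active.
Norleucine is absent, so JalT is active.
Maltulose is absent, so FubW is inactive.
cAMP is absent, so MibY is active.
Glyoxylate is absent, so KepN is active.
With repressor MibY bound, *jovQ* is not transcribed.
So JovQ is not produced.
Required activator FubW is absent, so *morG* is not transcribed.
So MorG is not produced.
With repressor JalT bound, *nolS* is not transcribed.
→ *nolS* is OFF in A.
Condition B:
Diaminopimelate is present, so BexF is active.
Norleucine is present, so JalT is inactive.
Maltulose is present, so FubW is active.
cAMP is present, so MibY is inactive.
Glyoxylate is present, so KepN is inactive.
With no repressor bound, *jovQ* is transcribed.
So JovQ is produced and active.
No repressor is bound and FubW and JovQ are active, so *morG* is transcribed.
So MorG is produced and active.
No repressor is bound and BexF and MorG are active, so *nolS* is transcribed.
→ *nolS* is ON in B.

B only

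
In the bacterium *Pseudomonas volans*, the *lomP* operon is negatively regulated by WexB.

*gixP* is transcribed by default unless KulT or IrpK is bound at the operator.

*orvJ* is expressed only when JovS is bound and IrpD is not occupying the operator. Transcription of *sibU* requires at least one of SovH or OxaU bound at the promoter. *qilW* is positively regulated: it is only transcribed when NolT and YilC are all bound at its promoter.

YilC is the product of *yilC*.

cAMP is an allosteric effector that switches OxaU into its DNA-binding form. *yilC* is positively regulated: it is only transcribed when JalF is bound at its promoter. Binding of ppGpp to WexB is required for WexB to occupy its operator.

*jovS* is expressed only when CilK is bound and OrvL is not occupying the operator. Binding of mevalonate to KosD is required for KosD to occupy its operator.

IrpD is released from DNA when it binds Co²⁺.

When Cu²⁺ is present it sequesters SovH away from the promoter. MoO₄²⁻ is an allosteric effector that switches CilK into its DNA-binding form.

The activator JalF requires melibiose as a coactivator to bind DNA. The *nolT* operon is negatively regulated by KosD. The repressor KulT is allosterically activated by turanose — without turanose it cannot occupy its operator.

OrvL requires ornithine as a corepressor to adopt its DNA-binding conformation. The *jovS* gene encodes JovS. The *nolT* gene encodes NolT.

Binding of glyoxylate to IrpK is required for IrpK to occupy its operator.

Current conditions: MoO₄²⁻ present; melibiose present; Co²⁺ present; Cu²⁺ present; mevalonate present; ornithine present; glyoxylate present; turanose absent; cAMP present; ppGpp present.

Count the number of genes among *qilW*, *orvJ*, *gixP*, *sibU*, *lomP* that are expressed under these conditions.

1

Mevalonate is present, so KosD is active.
With repressor KosD bound, *nolT* is not transcribed.
So NolT is not produced.
Melibiose is present, so JalF is active.
No repressor is bound and JalF is active, so *yilC* is transcribed.
So YilC is produced and active.
Required activator NolT is absent, so *qilW* is not transcribed.
→ *qilW* is OFF.
Ornithine is present, so OrvL is active.
MoO₄²⁻ is present, so CilK is active.
With repressor OrvL bound, *jovS* is not transcribed.
So JovS is not produced.
Co²⁺ is present, so IrpD is inactive.
Required activator JovS is absent, so *orvJ* is not transcribed.
→ *orvJ* is OFF.
Turanose is absent, so KulT is inactive.
Glyoxylate is present, so IrpK is active.
With repressor IrpK bound, *gixP* is not transcribed.
→ *gixP* is OFF.
Cu²⁺ is present, so SovH is inactive.
cAMP is present, so OxaU is active.
Activator OxaU is present, so *sibU* is transcribed.
→ *sibU* is ON.
ppGpp is present, so WexB is active.
With repressor WexB bound, *lomP* is not transcribed.
→ *lomP* is OFF.
1 of the 5 genes is transcribed.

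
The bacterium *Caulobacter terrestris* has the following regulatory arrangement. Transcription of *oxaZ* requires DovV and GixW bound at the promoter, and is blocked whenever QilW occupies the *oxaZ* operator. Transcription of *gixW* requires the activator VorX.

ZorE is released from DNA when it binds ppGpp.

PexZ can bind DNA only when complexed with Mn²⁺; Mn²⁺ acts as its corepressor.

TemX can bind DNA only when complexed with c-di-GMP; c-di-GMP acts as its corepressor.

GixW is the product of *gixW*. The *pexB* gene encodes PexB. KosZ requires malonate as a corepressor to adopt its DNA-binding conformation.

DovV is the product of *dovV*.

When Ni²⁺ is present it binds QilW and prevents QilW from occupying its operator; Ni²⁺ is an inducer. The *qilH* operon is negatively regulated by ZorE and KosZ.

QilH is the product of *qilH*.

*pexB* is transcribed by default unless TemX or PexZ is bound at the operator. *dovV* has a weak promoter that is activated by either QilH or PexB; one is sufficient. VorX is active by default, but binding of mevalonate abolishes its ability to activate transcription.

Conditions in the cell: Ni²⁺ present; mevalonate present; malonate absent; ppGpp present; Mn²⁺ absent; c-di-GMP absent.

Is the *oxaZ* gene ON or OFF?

OFF

ppGpp is present, so ZorE is inactive.
Malonate is absent, so KosZ is inactive.
With no repressor bound, *qilH* is transcribed.
So QilH is produced and active.
c-di-GMP is absent, so TemX is inactive.
Mn²⁺ is absent, so PexZ is inactive.
With no repressor bound, *pexB* is transcribed.
So PexB is produced and active.
Activator QilH is present, so *dovV* is transcribed.
So DovV is produced and active.
Mevalonate is present, so VorX is inactive.
Required activator VorX is absent, so *gixW* is not transcribed.
So GixW is not produced.
Ni²⁺ is present, so QilW is inactive.
Required activator GixW is absent, so *oxaZ* is not transcribed.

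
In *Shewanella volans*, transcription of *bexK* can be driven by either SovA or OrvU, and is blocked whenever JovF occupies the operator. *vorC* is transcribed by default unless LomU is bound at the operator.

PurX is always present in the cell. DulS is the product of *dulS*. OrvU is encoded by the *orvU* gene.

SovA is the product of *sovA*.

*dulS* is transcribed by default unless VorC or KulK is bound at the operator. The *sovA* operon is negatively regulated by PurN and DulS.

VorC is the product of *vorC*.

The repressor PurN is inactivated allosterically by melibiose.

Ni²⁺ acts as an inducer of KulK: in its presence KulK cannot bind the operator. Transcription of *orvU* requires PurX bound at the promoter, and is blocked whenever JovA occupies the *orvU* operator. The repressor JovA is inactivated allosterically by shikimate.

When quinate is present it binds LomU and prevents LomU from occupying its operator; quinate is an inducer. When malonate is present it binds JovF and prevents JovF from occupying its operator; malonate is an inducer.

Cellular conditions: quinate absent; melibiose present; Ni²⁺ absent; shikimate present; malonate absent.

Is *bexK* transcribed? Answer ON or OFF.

OFF

Melibiose is present, so PurN is inactive.
Quinate is absent, so LomU is active.
With repressor LomU bound, *vorC* is not transcribed.
So VorC is not produced.
Ni²⁺ is absent, so KulK is active.
With repressor KulK bound, *dulS* is not transcribed.
So DulS is not produced.
With no repressor bound, *sovA* is transcribed.
So SovA is produced and active.
Malonate is absent, so JovF is active.
PurX is produced constitutively and is active.
Shikimate is present, so JovA is inactive.
No repressor is bound and PurX is active, so *orvU* is transcribed.
So OrvU is produced and active.
With repressor JovF bound, *bexK* is not transcribed.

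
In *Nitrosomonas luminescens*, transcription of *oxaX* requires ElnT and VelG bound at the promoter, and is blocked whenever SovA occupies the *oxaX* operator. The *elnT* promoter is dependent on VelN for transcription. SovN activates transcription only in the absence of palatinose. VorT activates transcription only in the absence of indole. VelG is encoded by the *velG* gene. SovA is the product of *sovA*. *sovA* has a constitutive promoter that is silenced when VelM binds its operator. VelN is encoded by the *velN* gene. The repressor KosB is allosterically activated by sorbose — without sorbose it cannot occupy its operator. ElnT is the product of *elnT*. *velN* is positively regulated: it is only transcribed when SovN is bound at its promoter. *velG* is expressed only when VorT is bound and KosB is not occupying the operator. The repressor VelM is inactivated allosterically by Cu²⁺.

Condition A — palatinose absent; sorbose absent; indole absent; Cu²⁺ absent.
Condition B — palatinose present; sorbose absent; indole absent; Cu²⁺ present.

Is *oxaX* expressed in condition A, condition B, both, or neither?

Condition A:
Palatinose is absent, so SovN is active.
No repressor is bound and SovN is active, so *velN* is transcribed.
So VelN is produced and active.
No repressor is bound and VelN is active, so *elnT* is transcribed.
So ElnT is produced and active.
Sorbose is absent, so KosB is inactive.
Indole is absent, so VorT is active.
No repressor is bound and VorT is active, so *velG* is transcribed.
So VelG is produced and active.
Cu²⁺ is absent, so VelM is active.
With repressor VelM bound, *sovA* is not transcribed.
So SovA is not produced.
No repressor is bound and ElnT and VelG are active, so *oxaX* is transcribed.
→ *oxaX* is ON in A.
Condition B:
Palatinose is present, so SovN is inactive.
Required activator SovN is absent, so *velN* is not transcribed.
So VelN is not produced.
Required activator VelN is absent, so *elnT* is not transcribed.
So ElnT is not produced.
Sorbose is absent, so KosB is inactive.
Indole is absent, so VorT is active.
No repressor is bound and VorT is active, so *velG* is transcribed.
So VelG is produced and active.
Cu²⁺ is present, so VelM is inactive.
With no repressor bound, *sovA* is transcribed.
So SovA is produced and active.
With repressor SovA bound, *oxaX* is not transcribed.
→ *oxaX* is OFF in B.

A only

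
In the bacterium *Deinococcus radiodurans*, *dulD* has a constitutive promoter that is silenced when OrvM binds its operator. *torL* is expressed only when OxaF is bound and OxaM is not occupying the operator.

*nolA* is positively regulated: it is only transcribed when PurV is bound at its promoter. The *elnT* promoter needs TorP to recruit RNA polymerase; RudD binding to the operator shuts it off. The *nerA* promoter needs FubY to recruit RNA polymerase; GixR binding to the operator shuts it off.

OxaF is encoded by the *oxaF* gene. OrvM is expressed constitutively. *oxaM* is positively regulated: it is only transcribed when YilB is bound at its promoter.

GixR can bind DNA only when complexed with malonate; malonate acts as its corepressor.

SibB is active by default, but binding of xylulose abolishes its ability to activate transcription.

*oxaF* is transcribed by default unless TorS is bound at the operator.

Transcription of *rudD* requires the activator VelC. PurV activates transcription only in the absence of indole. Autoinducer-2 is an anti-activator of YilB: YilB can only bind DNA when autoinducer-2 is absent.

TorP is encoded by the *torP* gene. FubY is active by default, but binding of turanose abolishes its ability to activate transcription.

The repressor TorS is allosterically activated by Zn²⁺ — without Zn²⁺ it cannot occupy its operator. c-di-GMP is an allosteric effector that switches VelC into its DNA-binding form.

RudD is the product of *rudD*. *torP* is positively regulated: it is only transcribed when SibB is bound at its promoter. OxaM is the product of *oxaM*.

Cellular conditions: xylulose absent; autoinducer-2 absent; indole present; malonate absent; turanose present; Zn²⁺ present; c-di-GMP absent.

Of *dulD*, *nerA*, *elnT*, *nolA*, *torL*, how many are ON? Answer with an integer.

OrvM is produced constitutively and is active.
With repressor OrvM bound, *dulD* is not transcribed.
→ *dulD* is OFF.
Malonate is absent, so GixR is inactive.
Turanose is present, so FubY is inactive.
Required activator FubY is absent, so *nerA* is not transcribed.
→ *nerA* is OFF.
Xylulose is absent, so SibB is active.
No repressor is bound and SibB is active, so *torP* is transcribed.
So TorP is produced and active.
c-di-GMP is absent, so VelC is inactive.
Required activator VelC is absent, so *rudD* is not transcribed.
So RudD is not produced.
No repressor is bound and TorP is active, so *elnT* is transcribed.
→ *elnT* is ON.
Indole is present, so PurV is inactive.
Required activator PurV is absent, so *nolA* is not transcribed.
→ *nolA* is OFF.
Zn²⁺ is present, so TorS is active.
With repressor TorS bound, *oxaF* is not transcribed.
So OxaF is not produced.
Autoinducer-2 is absent, so YilB is active.
No repressor is bound and YilB is active, so *oxaM* is transcribed.
So OxaM is produced and active.
With repressor OxaM bound, *torL* is not transcribed.
→ *torL* is OFF.
1 of the 5 genes is transcribed.

1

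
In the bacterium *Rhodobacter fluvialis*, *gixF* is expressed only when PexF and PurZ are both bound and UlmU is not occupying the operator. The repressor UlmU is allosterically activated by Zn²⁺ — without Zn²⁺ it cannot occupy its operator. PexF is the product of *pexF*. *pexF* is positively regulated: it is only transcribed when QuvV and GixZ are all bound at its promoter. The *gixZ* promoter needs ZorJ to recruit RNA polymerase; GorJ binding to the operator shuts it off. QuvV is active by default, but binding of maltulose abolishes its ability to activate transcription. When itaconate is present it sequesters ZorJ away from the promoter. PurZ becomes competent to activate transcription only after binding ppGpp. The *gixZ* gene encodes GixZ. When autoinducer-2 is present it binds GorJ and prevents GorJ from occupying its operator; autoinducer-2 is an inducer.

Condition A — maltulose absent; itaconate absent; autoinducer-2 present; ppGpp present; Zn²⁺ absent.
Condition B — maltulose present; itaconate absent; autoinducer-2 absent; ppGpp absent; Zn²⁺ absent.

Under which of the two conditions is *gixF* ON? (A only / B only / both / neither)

A only

Condition A:
Maltulose is absent, so QuvV is active.
Itaconate is absent, so ZorJ is active.
Autoinducer-2 is present, so GorJ is inactive.
No repressor is bound and ZorJ is active, so *gixZ* is transcribed.
So GixZ is produced and active.
No repressor is bound and QuvV and GixZ are active, so *pexF* is transcribed.
So PexF is produced and active.
ppGpp is present, so PurZ is active.
Zn²⁺ is absent, so UlmU is inactive.
No repressor is bound and PexF and PurZ are active, so *gixF* is transcribed.
→ *gixF* is ON in A.
Condition B:
Maltulose is present, so QuvV is inactive.
Itaconate is absent, so ZorJ is active.
Autoinducer-2 is absent, so GorJ is active.
With repressor GorJ bound, *gixZ* is not transcribed.
So GixZ is not produced.
Required activator QuvV is absent, so *pexF* is not transcribed.
So PexF is not produced.
ppGpp is absent, so PurZ is inactive.
Zn²⁺ is absent, so UlmU is inactive.
Required activator PexF is absent, so *gixF* is not transcribed.
→ *gixF* is OFF in B.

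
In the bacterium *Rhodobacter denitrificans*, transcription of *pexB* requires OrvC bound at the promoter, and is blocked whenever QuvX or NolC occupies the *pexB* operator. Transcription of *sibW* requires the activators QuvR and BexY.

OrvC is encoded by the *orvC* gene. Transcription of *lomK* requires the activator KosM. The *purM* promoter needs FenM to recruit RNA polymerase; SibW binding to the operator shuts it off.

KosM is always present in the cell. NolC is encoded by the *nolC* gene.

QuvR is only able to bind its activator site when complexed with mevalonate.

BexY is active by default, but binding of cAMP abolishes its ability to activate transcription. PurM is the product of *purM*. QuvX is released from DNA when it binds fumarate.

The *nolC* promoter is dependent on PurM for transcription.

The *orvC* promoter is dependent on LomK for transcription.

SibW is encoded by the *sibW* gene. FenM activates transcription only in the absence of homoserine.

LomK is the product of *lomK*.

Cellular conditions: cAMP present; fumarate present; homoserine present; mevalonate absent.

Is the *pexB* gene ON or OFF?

KosM is produced constitutively and is active.
No repressor is bound and KosM is active, so *lomK* is transcribed.
So LomK is produced and active.
No repressor is bound and LomK is active, so *orvC* is transcribed.
So OrvC is produced and active.
Fumarate is present, so QuvX is inactive.
Homoserine is present, so FenM is inactive.
Mevalonate is absent, so QuvR is inactive.
cAMP is present, so BexY is inactive.
Required activator QuvR is absent, so *sibW* is not transcribed.
So SibW is not produced.
Required activator FenM is absent, so *purM* is not transcribed.
So PurM is not produced.
Required activator PurM is absent, so *nolC* is not transcribed.
So NolC is not produced.
No repressor is bound and OrvC is active, so *pexB* is transcribed.

ON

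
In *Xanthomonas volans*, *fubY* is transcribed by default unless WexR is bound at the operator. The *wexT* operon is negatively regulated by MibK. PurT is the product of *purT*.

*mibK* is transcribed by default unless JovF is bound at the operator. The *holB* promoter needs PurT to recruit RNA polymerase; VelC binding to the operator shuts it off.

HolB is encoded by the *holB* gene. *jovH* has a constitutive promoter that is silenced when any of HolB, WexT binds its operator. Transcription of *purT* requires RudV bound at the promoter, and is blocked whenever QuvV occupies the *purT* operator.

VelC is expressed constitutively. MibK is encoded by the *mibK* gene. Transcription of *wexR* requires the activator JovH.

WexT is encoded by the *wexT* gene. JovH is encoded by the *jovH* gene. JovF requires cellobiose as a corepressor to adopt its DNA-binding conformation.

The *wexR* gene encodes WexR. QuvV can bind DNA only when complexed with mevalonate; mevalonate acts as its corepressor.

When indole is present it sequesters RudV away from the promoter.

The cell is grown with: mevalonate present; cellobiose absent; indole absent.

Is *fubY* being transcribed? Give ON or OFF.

Indole is absent, so RudV is active.
Mevalonate is present, so QuvV is active.
With repressor QuvV bound, *purT* is not transcribed.
So PurT is not produced.
VelC is produced constitutively and is active.
With repressor VelC bound, *holB* is not transcribed.
So HolB is not produced.
Cellobiose is absent, so JovF is inactive.
With no repressor bound, *mibK* is transcribed.
So MibK is produced and active.
With repressor MibK bound, *wexT* is not transcribed.
So WexT is not produced.
With no repressor bound, *jovH* is transcribed.
So JovH is produced and active.
No repressor is bound and JovH is active, so *wexR* is transcribed.
So WexR is produced and active.
With repressor WexR bound, *fubY* is not transcribed.

OFF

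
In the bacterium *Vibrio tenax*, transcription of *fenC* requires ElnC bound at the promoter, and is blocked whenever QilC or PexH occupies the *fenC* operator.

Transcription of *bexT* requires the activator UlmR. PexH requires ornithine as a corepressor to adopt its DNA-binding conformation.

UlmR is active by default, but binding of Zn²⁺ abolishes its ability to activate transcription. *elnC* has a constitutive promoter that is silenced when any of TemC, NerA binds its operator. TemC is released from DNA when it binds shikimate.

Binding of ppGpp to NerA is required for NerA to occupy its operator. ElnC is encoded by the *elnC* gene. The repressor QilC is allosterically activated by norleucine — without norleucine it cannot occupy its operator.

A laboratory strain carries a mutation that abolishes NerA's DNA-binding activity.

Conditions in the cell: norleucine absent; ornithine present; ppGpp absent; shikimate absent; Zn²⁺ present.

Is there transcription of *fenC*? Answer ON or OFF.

Norleucine is absent, so QilC is inactive.
Shikimate is absent, so TemC is active.
NerA is non-functional in this strain, so it has no effect.
With repressor TemC bound, *elnC* is not transcribed.
So ElnC is not produced.
Ornithine is present, so PexH is active.
With repressor PexH bound, *fenC* is not transcribed.

OFF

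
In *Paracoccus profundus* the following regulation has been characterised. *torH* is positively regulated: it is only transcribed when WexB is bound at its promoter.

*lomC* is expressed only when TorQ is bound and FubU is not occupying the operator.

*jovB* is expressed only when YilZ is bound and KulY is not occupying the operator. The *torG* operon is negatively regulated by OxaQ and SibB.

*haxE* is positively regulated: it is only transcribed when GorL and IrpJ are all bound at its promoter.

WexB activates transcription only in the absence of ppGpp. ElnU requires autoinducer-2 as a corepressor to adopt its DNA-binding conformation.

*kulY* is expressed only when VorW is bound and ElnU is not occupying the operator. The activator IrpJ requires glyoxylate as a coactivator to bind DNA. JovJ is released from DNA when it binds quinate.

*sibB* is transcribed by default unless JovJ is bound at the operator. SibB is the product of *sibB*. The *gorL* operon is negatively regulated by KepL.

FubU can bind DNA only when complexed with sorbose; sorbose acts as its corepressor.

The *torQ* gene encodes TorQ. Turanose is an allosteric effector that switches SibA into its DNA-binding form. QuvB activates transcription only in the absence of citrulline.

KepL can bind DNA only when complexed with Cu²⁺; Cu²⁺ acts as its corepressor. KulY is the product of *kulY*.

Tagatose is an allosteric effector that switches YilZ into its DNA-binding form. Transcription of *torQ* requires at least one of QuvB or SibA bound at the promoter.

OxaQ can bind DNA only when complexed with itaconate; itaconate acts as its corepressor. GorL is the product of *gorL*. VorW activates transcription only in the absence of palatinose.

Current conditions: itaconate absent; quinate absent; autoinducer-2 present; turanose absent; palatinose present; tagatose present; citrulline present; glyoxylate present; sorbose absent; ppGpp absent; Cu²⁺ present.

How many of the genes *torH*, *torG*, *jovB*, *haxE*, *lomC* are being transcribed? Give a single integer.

ppGpp is absent, so WexB is active.
No repressor is bound and WexB is active, so *torH* is transcribed.
→ *torH* is ON.
Itaconate is absent, so OxaQ is inactive.
Quinate is absent, so JovJ is active.
With repressor JovJ bound, *sibB* is not transcribed.
So SibB is not produced.
With no repressor bound, *torG* is transcribed.
→ *torG* is ON.
Palatinose is present, so VorW is inactive.
Autoinducer-2 is present, so ElnU is active.
With repressor ElnU bound, *kulY* is not transcribed.
So KulY is not produced.
Tagatose is present, so YilZ is active.
No repressor is bound and YilZ is active, so *jovB* is transcribed.
→ *jovB* is ON.
Cu²⁺ is present, so KepL is active.
With repressor KepL bound, *gorL* is not transcribed.
So GorL is not produced.
Glyoxylate is present, so IrpJ is active.
Required activator GorL is absent, so *haxE* is not transcribed.
→ *haxE* is OFF.
Citrulline is present, so QuvB is inactive.
Turanose is absent, so SibA is inactive.
No activator is available at the *torQ* promoter, so *torQ* is not transcribed.
So TorQ is not produced.
Sorbose is absent, so FubU is inactive.
Required activator TorQ is absent, so *lomC* is not transcribed.
→ *lomC* is OFF.
3 of the 5 genes are transcribed.

3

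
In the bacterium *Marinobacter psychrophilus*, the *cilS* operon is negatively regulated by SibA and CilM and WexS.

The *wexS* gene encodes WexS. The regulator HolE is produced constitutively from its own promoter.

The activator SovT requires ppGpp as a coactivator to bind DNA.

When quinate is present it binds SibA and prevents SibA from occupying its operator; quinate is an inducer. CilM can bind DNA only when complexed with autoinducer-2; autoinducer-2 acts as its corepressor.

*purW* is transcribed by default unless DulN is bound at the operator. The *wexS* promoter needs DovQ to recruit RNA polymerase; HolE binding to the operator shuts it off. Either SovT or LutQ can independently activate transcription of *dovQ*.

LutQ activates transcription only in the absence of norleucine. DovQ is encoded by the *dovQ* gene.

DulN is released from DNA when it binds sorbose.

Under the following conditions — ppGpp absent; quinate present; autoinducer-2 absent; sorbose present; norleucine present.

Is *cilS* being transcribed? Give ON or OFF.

ON

Quinate is present, so SibA is inactive.
Autoinducer-2 is absent, so CilM is inactive.
HolE is produced constitutively and is active.
ppGpp is absent, so SovT is inactive.
Norleucine is present, so LutQ is inactive.
No activator is available at the *dovQ* promoter, so *dovQ* is not transcribed.
So DovQ is not produced.
With repressor HolE bound, *wexS* is not transcribed.
So WexS is not produced.
With no repressor bound, *cilS* is transcribed.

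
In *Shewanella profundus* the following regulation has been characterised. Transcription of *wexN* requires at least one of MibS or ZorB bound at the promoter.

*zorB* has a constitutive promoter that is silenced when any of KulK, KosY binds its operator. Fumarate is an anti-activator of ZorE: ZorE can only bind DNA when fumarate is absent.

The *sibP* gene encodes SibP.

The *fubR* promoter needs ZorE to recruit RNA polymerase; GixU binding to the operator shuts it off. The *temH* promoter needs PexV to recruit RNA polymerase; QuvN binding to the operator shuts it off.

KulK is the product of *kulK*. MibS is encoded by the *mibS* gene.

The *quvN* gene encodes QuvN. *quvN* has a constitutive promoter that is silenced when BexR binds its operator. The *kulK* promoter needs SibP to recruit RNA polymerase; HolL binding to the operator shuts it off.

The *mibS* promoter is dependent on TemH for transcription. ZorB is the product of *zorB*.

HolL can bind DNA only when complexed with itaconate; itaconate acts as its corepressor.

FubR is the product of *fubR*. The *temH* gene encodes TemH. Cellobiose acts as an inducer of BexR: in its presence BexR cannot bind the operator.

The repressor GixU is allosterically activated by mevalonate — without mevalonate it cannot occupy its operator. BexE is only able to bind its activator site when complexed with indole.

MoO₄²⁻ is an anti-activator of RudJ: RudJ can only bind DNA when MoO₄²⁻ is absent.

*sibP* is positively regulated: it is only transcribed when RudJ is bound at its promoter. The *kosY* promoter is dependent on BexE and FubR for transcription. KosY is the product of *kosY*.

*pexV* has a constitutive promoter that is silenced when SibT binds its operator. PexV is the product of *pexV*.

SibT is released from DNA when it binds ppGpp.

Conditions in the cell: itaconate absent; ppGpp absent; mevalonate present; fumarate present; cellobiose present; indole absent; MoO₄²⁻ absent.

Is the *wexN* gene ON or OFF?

ppGpp is absent, so SibT is active.
With repressor SibT bound, *pexV* is not transcribed.
So PexV is not produced.
Cellobiose is present, so BexR is inactive.
With no repressor bound, *quvN* is transcribed.
So QuvN is produced and active.
With repressor QuvN bound, *temH* is not transcribed.
So TemH is not produced.
Required activator TemH is absent, so *mibS* is not transcribed.
So MibS is not produced.
MoO₄²⁻ is absent, so RudJ is active.
No repressor is bound and RudJ is active, so *sibP* is transcribed.
So SibP is produced and active.
Itaconate is absent, so HolL is inactive.
No repressor is bound and SibP is active, so *kulK* is transcribed.
So KulK is produced and active.
Indole is absent, so BexE is inactive.
Mevalonate is present, so GixU is active.
Fumarate is present, so ZorE is inactive.
With repressor GixU bound, *fubR* is not transcribed.
So FubR is not produced.
Required activator BexE is absent, so *kosY* is not transcribed.
So KosY is not produced.
With repressor KulK bound, *zorB* is not transcribed.
So ZorB is not produced.
No activator is available at the *wexN* promoter, so *wexN* is not transcribed.

OFF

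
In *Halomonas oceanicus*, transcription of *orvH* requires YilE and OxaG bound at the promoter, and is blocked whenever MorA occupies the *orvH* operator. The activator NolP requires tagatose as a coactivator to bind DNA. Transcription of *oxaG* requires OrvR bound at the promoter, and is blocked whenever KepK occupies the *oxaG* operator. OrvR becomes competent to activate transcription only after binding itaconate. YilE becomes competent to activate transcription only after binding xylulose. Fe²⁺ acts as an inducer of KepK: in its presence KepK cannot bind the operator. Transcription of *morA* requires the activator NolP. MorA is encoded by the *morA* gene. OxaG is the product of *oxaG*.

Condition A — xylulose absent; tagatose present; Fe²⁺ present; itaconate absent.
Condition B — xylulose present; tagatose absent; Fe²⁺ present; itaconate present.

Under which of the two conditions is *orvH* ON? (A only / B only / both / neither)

Condition A:
Xylulose is absent, so YilE is inactive.
Tagatose is present, so NolP is active.
No repressor is bound and NolP is active, so *morA* is transcribed.
So MorA is produced and active.
Fe²⁺ is present, so KepK is inactive.
Itaconate is absent, so OrvR is inactive.
Required activator OrvR is absent, so *oxaG* is not transcribed.
So OxaG is not produced.
With repressor MorA bound, *orvH* is not transcribed.
→ *orvH* is OFF in A.
Condition B:
Xylulose is present, so YilE is active.
Tagatose is absent, so NolP is inactive.
Required activator NolP is absent, so *morA* is not transcribed.
So MorA is not produced.
Fe²⁺ is present, so KepK is inactive.
Itaconate is present, so OrvR is active.
No repressor is bound and OrvR is active, so *oxaG* is transcribed.
So OxaG is produced and active.
No repressor is bound and YilE and OxaG are active, so *orvH* is transcribed.
→ *orvH* is ON in B.

B only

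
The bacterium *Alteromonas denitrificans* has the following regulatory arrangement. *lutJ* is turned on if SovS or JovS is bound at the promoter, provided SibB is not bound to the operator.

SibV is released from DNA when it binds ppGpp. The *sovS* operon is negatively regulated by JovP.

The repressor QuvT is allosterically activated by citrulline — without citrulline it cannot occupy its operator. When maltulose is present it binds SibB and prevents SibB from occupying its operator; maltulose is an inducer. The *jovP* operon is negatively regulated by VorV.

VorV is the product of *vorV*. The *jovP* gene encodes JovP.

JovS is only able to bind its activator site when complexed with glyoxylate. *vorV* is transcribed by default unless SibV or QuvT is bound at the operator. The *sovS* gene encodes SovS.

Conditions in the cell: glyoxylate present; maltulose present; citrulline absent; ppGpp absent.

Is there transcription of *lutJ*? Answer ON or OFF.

ON

ppGpp is absent, so SibV is active.
Citrulline is absent, so QuvT is inactive.
With repressor SibV bound, *vorV* is not transcribed.
So VorV is not produced.
With no repressor bound, *jovP* is transcribed.
So JovP is produced and active.
With repressor JovP bound, *sovS* is not transcribed.
So SovS is not produced.
Maltulose is present, so SibB is inactive.
Glyoxylate is present, so JovS is active.
Activator JovS is present, so *lutJ* is transcribed.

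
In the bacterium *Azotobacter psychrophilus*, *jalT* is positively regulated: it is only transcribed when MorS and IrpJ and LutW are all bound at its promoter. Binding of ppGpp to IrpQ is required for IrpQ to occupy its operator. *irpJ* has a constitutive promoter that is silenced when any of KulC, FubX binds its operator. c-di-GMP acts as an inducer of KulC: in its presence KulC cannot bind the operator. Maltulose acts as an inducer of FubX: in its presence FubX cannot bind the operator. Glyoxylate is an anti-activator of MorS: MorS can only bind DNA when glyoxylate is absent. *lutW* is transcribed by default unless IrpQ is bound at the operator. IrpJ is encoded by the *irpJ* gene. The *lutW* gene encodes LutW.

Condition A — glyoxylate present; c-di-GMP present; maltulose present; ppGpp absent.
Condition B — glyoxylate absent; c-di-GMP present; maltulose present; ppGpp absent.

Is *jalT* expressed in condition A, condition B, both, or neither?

B only

Condition A:
Glyoxylate is present, so MorS is inactive.
c-di-GMP is present, so KulC is inactive.
Maltulose is present, so FubX is inactive.
With no repressor bound, *irpJ* is transcribed.
So IrpJ is produced and active.
ppGpp is absent, so IrpQ is inactive.
With no repressor bound, *lutW* is transcribed.
So LutW is produced and active.
Required activator MorS is absent, so *jalT* is not transcribed.
→ *jalT* is OFF in A.
Condition B:
Glyoxylate is absent, so MorS is active.
c-di-GMP is present, so KulC is inactive.
Maltulose is present, so FubX is inactive.
With no repressor bound, *irpJ* is transcribed.
So IrpJ is produced and active.
ppGpp is absent, so IrpQ is inactive.
With no repressor bound, *lutW* is transcribed.
So LutW is produced and active.
No repressor is bound and MorS and IrpJ and LutW are active, so *jalT* is transcribed.
→ *jalT* is ON in B.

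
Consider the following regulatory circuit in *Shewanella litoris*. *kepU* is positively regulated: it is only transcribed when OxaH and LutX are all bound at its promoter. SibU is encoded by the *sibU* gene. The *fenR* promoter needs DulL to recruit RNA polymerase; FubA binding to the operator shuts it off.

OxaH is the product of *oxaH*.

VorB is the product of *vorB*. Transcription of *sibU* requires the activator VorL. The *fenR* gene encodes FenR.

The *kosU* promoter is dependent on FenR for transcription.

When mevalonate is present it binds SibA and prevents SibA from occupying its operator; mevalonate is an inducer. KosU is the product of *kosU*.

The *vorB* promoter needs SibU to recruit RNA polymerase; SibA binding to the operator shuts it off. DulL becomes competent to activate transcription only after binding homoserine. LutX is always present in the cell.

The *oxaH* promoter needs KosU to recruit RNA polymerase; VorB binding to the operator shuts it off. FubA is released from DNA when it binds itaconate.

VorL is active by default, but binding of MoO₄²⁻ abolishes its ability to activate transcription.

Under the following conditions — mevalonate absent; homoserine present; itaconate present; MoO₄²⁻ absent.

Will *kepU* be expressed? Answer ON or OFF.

ON

Mevalonate is absent, so SibA is active.
MoO₄²⁻ is absent, so VorL is active.
No repressor is bound and VorL is active, so *sibU* is transcribed.
So SibU is produced and active.
With repressor SibA bound, *vorB* is not transcribed.
So VorB is not produced.
Homoserine is present, so DulL is active.
Itaconate is present, so FubA is inactive.
No repressor is bound and DulL is active, so *fenR* is transcribed.
So FenR is produced and active.
No repressor is bound and FenR is active, so *kosU* is transcribed.
So KosU is produced and active.
No repressor is bound and KosU is active, so *oxaH* is transcribed.
So OxaH is produced and active.
LutX is produced constitutively and is active.
No repressor is bound and OxaH and LutX are active, so *kepU* is transcribed.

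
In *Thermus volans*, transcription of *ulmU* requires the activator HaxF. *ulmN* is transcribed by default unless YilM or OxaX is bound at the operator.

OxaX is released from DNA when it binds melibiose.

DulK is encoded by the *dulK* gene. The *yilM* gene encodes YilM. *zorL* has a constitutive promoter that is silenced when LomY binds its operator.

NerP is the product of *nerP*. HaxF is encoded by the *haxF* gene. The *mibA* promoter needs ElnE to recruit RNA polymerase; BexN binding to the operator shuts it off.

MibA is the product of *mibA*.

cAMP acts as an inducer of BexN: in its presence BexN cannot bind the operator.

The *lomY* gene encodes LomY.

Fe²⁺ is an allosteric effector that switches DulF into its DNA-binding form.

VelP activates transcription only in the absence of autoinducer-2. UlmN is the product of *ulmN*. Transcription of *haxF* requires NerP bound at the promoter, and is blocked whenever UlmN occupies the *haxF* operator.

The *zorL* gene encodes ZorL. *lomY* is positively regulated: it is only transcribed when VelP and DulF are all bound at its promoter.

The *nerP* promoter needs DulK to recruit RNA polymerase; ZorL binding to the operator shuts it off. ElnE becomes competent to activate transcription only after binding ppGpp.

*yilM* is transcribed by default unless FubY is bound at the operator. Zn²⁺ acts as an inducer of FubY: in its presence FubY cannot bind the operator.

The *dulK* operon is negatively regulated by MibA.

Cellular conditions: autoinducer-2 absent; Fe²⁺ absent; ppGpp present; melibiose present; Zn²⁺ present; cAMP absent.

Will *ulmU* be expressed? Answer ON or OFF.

OFF

ppGpp is present, so ElnE is active.
cAMP is absent, so BexN is active.
With repressor BexN bound, *mibA* is not transcribed.
So MibA is not produced.
With no repressor bound, *dulK* is transcribed.
So DulK is produced and active.
Autoinducer-2 is absent, so VelP is active.
Fe²⁺ is absent, so DulF is inactive.
Required activator DulF is absent, so *lomY* is not transcribed.
So LomY is not produced.
With no repressor bound, *zorL* is transcribed.
So ZorL is produced and active.
With repressor ZorL bound, *nerP* is not transcribed.
So NerP is not produced.
Zn²⁺ is present, so FubY is inactive.
With no repressor bound, *yilM* is transcribed.
So YilM is produced and active.
Melibiose is present, so OxaX is inactive.
With repressor YilM bound, *ulmN* is not transcribed.
So UlmN is not produced.
Required activator NerP is absent, so *haxF* is not transcribed.
So HaxF is not produced.
Required activator HaxF is absent, so *ulmU* is not transcribed.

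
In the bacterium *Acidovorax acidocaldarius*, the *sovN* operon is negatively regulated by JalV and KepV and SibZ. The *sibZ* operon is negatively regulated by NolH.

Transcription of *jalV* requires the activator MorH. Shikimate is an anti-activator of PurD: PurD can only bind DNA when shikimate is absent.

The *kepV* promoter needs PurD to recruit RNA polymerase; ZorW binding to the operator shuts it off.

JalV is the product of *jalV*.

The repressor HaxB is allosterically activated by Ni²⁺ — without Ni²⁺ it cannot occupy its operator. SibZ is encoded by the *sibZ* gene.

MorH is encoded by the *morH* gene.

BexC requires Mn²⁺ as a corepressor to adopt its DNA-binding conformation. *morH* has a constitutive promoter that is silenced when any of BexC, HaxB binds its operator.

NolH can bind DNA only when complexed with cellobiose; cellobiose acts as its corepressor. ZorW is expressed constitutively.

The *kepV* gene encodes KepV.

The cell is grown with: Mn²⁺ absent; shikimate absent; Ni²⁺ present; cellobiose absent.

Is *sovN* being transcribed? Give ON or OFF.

OFF

Mn²⁺ is absent, so BexC is inactive.
Ni²⁺ is present, so HaxB is active.
With repressor HaxB bound, *morH* is not transcribed.
So MorH is not produced.
Required activator MorH is absent, so *jalV* is not transcribed.
So JalV is not produced.
ZorW is produced constitutively and is active.
Shikimate is absent, so PurD is active.
With repressor ZorW bound, *kepV* is not transcribed.
So KepV is not produced.
Cellobiose is absent, so NolH is inactive.
With no repressor bound, *sibZ* is transcribed.
So SibZ is produced and active.
With repressor SibZ bound, *sovN* is not transcribed.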